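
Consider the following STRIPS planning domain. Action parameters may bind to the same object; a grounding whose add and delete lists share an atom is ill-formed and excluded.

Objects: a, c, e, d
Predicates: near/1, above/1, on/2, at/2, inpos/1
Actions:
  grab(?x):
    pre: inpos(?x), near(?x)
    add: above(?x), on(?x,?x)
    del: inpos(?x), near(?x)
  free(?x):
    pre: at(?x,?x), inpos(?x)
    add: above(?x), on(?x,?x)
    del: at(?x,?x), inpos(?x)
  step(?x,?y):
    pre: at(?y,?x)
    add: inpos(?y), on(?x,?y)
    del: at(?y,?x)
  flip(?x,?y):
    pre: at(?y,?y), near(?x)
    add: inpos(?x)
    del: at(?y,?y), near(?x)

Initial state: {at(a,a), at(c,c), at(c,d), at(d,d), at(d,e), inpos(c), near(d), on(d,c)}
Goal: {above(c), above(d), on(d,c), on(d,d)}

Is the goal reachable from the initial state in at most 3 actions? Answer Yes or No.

Yes

1. free(c)  →  {above(c), at(a,a), at(c,d), at(d,d), at(d,e), near(d), on(c,c), on(d,c)}
2. step(e,d)  →  {above(c), at(a,a), at(c,d), at(d,d), inpos(d), near(d), on(c,c), on(d,c), on(e,d)}
3. grab(d)  →  {above(c), above(d), at(a,a), at(c,d), at(d,d), on(c,c), on(d,c), on(d,d), on(e,d)}
optimal plan length = 3; 3 ≤ 3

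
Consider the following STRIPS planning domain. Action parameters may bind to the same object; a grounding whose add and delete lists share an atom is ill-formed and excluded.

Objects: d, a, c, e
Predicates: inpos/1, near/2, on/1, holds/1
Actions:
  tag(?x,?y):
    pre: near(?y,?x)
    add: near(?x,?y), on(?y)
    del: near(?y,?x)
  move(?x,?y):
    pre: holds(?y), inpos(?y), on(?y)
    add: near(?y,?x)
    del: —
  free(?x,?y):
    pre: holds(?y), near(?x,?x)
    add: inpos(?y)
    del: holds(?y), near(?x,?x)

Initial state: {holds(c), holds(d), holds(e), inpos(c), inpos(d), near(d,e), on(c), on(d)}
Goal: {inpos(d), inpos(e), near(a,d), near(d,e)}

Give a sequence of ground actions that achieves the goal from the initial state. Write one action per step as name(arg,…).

1. move(d,d)  →  {holds(c), holds(d), holds(e), inpos(c), inpos(d), near(d,d), near(d,e), on(c), on(d)}
2. move(a,d)  →  {holds(c), holds(d), holds(e), inpos(c), inpos(d), near(d,a), near(d,d), near(d,e), on(c), on(d)}
3. tag(a,d)  →  {holds(c), holds(d), holds(e), inpos(c), inpos(d), near(a,d), near(d,d), near(d,e), on(c), on(d)}
4. free(d,e)  →  {holds(c), holds(d), inpos(c), inpos(d), inpos(e), near(a,d), near(d,e), on(c), on(d)}

move(d,d); move(a,d); tag(a,d); free(d,e)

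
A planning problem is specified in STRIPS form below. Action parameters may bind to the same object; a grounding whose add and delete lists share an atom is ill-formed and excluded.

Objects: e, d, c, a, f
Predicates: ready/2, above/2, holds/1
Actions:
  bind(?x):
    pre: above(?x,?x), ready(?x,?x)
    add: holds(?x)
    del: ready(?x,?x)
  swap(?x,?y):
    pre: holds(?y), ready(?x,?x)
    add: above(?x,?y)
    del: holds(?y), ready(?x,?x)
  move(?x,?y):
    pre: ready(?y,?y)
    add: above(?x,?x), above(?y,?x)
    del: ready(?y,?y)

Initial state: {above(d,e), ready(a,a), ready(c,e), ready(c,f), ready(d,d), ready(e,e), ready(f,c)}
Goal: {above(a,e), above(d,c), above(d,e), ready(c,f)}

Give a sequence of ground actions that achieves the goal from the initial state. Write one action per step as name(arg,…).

1. move(e,a)  →  {above(a,e), above(d,e), above(e,e), ready(c,e), ready(c,f), ready(d,d), ready(e,e), ready(f,c)}
2. move(c,d)  →  {above(a,e), above(c,c), above(d,c), above(d,e), above(e,e), ready(c,e), ready(c,f), ready(e,e), ready(f,c)}

move(e,a); move(c,d)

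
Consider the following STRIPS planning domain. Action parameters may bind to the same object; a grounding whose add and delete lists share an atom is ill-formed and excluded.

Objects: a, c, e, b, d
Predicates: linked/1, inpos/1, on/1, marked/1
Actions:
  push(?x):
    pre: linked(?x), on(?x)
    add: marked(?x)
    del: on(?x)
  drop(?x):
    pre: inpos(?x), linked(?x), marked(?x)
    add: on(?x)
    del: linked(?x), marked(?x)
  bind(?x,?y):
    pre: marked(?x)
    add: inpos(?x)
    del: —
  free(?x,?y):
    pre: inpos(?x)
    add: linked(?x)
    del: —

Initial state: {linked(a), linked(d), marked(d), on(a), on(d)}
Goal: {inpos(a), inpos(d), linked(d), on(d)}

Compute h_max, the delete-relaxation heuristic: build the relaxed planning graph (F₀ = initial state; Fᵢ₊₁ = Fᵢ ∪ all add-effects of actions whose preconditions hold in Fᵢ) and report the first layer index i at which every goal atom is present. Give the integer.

F0 = init (5 atoms)
F1 = F0 ∪ {inpos(d), marked(a)}  (7 atoms)
F2 = F1 ∪ {inpos(a)}  (8 atoms)
goal ⊆ F2  ⇒  h_max = 2

2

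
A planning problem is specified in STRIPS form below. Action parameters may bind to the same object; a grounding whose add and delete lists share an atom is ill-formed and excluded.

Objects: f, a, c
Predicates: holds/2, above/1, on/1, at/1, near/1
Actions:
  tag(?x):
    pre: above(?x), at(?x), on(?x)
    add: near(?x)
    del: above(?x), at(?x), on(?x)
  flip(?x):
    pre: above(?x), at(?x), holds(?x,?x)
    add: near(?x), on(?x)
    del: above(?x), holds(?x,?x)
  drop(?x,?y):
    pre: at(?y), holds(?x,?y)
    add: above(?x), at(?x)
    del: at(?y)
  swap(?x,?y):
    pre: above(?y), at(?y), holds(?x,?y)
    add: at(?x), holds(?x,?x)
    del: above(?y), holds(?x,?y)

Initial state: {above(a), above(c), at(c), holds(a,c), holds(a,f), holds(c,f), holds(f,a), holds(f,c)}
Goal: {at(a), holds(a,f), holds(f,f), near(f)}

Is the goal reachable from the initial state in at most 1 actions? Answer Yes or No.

No

1. drop(f,c)  →  {above(a), above(c), above(f), at(f), holds(a,c), holds(a,f), holds(c,f), holds(f,a), holds(f,c)}
2. drop(a,f)  →  {above(a), above(c), above(f), at(a), holds(a,c), holds(a,f), holds(c,f), holds(f,a), holds(f,c)}
3. swap(f,a)  →  {above(c), above(f), at(a), at(f), holds(a,c), holds(a,f), holds(c,f), holds(f,c), holds(f,f)}
4. flip(f)  →  {above(c), at(a), at(f), holds(a,c), holds(a,f), holds(c,f), holds(f,c), near(f), on(f)}
5. drop(c,f)  →  {above(c), at(a), at(c), holds(a,c), holds(a,f), holds(c,f), holds(f,c), near(f), on(f)}
6. swap(f,c)  →  {at(a), at(c), at(f), holds(a,c), holds(a,f), holds(c,f), holds(f,f), near(f), on(f)}
optimal plan length = 6; 6 > 1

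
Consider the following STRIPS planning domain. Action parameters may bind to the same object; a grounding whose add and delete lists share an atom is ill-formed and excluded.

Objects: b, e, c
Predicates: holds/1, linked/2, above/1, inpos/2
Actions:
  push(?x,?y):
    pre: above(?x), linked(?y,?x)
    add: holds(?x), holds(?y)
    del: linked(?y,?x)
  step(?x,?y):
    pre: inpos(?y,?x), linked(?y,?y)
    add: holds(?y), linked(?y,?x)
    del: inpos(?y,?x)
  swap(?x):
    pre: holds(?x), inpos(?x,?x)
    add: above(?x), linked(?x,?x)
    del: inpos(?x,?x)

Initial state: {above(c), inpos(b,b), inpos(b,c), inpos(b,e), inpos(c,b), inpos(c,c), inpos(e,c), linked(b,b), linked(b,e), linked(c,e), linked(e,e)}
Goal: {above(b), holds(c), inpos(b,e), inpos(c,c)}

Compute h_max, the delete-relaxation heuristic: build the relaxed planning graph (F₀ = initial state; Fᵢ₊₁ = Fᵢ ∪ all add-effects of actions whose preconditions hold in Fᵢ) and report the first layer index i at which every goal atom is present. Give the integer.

F0 = init (11 atoms)
F1 = F0 ∪ {holds(b), holds(e), linked(b,c), linked(e,c)}  (15 atoms)
F2 = F1 ∪ {above(b), holds(c)}  (17 atoms)
goal ⊆ F2  ⇒  h_max = 2

2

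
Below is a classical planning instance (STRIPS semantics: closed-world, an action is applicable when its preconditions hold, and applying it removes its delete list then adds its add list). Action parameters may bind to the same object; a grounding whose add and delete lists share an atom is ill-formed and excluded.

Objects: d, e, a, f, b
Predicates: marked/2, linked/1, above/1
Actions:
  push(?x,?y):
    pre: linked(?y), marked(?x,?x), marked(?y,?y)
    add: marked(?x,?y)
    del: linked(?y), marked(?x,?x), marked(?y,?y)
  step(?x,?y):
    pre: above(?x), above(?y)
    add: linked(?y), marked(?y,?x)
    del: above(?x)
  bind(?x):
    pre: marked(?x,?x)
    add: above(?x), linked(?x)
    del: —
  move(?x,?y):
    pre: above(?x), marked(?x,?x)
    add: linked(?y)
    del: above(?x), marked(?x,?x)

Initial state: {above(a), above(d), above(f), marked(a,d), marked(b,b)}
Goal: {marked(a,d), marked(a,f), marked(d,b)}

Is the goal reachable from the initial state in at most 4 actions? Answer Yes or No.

Yes

1. step(f,a)  →  {above(a), above(d), linked(a), marked(a,d), marked(a,f), marked(b,b)}
2. bind(b)  →  {above(a), above(b), above(d), linked(a), linked(b), marked(a,d), marked(a,f), marked(b,b)}
3. step(b,d)  →  {above(a), above(d), linked(a), linked(b), linked(d), marked(a,d), marked(a,f), marked(b,b), marked(d,b)}
optimal plan length = 3; 3 ≤ 4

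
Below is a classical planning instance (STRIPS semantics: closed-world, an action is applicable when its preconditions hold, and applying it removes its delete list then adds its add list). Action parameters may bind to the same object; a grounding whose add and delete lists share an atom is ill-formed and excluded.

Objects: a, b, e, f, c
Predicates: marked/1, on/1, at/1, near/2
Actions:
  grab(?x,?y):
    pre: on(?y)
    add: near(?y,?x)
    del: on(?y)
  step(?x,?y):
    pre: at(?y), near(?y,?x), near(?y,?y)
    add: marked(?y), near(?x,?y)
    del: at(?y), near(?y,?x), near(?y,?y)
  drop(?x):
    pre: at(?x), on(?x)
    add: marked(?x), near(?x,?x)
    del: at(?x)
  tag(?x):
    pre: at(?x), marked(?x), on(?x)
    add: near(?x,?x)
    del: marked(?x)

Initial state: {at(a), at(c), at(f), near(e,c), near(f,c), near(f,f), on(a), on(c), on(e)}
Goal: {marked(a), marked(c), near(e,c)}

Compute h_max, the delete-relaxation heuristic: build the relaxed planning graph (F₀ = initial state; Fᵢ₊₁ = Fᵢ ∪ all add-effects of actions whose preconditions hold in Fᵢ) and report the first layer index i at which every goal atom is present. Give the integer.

1

F0 = init (9 atoms)
F1 = F0 ∪ {marked(a), marked(c), marked(f), near(a,a), near(a,b), near(a,c), near(a,e), near(a,f), near(c,a), near(c,b), near(c,c), near(c,e), near(c,f), near(e,a), near(e,b), near(e,e), near(e,f)}  (26 atoms)
goal ⊆ F1  ⇒  h_max = 1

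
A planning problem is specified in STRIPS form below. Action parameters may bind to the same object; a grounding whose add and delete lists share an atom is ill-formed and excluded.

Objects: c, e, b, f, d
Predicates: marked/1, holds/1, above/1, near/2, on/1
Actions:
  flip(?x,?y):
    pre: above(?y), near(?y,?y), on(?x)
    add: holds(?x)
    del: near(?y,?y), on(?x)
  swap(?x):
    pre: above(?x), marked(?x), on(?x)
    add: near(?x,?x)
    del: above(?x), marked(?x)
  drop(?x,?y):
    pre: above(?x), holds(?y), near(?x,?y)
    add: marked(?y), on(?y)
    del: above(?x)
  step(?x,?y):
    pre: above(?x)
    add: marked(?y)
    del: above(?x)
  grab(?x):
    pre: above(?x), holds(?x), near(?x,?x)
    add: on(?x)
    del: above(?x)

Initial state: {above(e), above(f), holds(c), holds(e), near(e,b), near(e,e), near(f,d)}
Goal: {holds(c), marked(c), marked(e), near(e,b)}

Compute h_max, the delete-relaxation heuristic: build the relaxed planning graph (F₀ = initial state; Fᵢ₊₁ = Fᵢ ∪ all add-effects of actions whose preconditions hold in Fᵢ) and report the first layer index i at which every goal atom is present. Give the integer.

1

F0 = init (7 atoms)
F1 = F0 ∪ {marked(b), marked(c), marked(d), marked(e), marked(f), on(e)}  (13 atoms)
goal ⊆ F1  ⇒  h_max = 1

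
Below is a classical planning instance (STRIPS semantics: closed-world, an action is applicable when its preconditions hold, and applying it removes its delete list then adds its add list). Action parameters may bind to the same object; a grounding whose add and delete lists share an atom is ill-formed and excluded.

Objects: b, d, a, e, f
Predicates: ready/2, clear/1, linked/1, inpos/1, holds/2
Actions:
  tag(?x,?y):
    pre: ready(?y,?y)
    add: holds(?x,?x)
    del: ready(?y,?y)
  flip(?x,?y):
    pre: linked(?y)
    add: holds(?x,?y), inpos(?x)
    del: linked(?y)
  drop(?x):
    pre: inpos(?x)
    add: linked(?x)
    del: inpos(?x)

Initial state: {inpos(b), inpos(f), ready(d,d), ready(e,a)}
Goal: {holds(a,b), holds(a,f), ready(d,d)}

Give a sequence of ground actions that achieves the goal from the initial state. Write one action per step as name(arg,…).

1. drop(b)  →  {inpos(f), linked(b), ready(d,d), ready(e,a)}
2. flip(a,b)  →  {holds(a,b), inpos(a), inpos(f), ready(d,d), ready(e,a)}
3. drop(f)  →  {holds(a,b), inpos(a), linked(f), ready(d,d), ready(e,a)}
4. flip(a,f)  →  {holds(a,b), holds(a,f), inpos(a), ready(d,d), ready(e,a)}

drop(b); flip(a,b); drop(f); flip(a,f)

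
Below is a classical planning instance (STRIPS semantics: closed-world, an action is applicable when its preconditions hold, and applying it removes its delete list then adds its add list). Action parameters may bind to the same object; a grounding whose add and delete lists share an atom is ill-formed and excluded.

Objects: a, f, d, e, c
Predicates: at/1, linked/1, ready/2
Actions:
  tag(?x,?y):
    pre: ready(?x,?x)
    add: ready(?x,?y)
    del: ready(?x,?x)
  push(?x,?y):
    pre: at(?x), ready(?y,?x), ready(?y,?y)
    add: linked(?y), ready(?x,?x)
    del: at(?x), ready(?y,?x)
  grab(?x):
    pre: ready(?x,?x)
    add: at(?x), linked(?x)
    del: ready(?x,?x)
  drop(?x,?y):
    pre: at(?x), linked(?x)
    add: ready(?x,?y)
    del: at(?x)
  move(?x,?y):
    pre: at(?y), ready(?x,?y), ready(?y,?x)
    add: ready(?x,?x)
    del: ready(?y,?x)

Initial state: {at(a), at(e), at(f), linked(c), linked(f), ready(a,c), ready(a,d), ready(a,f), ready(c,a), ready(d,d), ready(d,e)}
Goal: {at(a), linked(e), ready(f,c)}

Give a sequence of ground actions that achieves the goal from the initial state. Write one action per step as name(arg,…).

1. push(e,d)  →  {at(a), at(f), linked(c), linked(d), linked(f), ready(a,c), ready(a,d), ready(a,f), ready(c,a), ready(d,d), ready(e,e)}
2. grab(e)  →  {at(a), at(e), at(f), linked(c), linked(d), linked(e), linked(f), ready(a,c), ready(a,d), ready(a,f), ready(c,a), ready(d,d)}
3. drop(f,c)  →  {at(a), at(e), linked(c), linked(d), linked(e), linked(f), ready(a,c), ready(a,d), ready(a,f), ready(c,a), ready(d,d), ready(f,c)}

push(e,d); grab(e); drop(f,c)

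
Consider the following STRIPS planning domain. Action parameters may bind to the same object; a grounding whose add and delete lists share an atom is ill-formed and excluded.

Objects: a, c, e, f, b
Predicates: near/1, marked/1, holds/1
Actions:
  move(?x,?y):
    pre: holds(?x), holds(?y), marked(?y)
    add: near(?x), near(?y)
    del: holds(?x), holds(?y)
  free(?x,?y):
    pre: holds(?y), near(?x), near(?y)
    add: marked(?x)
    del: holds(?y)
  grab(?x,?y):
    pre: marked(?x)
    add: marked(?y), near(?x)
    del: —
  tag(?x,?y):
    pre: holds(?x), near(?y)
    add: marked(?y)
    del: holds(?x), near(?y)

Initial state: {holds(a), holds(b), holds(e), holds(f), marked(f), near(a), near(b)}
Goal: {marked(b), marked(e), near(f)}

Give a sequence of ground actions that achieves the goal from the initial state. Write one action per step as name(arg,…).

1. free(b,a)  →  {holds(b), holds(e), holds(f), marked(b), marked(f), near(a), near(b)}
2. grab(f,e)  →  {holds(b), holds(e), holds(f), marked(b), marked(e), marked(f), near(a), near(b), near(f)}

free(b,a); grab(f,e)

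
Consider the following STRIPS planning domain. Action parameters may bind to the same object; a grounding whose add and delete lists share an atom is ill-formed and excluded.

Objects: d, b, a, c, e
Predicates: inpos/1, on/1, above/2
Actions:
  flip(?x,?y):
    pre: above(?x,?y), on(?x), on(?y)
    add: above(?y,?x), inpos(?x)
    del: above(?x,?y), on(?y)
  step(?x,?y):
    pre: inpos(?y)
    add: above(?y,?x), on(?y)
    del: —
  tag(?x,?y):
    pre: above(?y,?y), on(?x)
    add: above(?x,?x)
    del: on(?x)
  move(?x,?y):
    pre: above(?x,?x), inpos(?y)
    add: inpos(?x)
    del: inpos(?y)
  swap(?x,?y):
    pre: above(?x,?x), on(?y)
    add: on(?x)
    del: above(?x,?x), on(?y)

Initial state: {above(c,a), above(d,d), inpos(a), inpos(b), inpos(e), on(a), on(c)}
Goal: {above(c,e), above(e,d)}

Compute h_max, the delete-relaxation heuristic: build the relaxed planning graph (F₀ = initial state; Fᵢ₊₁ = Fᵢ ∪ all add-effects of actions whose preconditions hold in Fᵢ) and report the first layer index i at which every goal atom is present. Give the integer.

F0 = init (7 atoms)
F1 = F0 ∪ {above(a,a), above(a,b), above(a,c), above(a,d), above(a,e), above(b,a), above(b,b), above(b,c), above(b,d), above(b,e), above(c,c), above(e,a), above(e,b), above(e,c), above(e,d), above(e,e), inpos(c), inpos(d), on(b), on(d), on(e)}  (28 atoms)
F2 = F1 ∪ {above(c,b), above(c,d), above(c,e), above(d,a), above(d,b), above(d,c), above(d,e)}  (35 atoms)
goal ⊆ F2  ⇒  h_max = 2

2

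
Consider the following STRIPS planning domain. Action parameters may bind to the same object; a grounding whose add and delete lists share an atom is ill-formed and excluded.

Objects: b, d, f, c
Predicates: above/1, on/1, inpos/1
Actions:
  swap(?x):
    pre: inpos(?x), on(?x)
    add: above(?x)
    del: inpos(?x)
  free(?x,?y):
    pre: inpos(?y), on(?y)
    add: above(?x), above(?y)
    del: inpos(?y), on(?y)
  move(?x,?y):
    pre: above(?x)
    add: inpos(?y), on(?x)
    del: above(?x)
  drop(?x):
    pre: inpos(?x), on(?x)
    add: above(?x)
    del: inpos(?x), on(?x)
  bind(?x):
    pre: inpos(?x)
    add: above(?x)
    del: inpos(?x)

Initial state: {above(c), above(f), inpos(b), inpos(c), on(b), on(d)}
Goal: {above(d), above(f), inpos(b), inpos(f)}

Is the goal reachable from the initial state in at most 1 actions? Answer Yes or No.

No

1. move(c,f)  →  {above(f), inpos(b), inpos(c), inpos(f), on(b), on(c), on(d)}
2. free(d,c)  →  {above(c), above(d), above(f), inpos(b), inpos(f), on(b), on(d)}
optimal plan length = 2; 2 > 1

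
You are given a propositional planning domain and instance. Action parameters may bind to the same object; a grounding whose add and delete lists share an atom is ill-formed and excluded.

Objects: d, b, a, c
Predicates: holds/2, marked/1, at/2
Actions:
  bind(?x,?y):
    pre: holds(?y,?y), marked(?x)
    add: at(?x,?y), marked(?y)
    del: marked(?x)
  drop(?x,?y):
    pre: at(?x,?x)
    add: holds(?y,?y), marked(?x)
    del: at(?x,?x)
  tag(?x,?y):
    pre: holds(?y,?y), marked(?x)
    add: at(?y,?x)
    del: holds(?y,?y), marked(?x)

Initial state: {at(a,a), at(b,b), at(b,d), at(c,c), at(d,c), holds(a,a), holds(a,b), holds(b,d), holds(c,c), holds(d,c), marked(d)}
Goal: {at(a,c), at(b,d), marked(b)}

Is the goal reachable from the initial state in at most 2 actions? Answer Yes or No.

No

1. bind(d,a)  →  {at(a,a), at(b,b), at(b,d), at(c,c), at(d,a), at(d,c), holds(a,a), holds(a,b), holds(b,d), holds(c,c), holds(d,c), marked(a)}
2. bind(a,c)  →  {at(a,a), at(a,c), at(b,b), at(b,d), at(c,c), at(d,a), at(d,c), holds(a,a), holds(a,b), holds(b,d), holds(c,c), holds(d,c), marked(c)}
3. drop(b,d)  →  {at(a,a), at(a,c), at(b,d), at(c,c), at(d,a), at(d,c), holds(a,a), holds(a,b), holds(b,d), holds(c,c), holds(d,c), holds(d,d), marked(b), marked(c)}
optimal plan length = 3; 3 > 2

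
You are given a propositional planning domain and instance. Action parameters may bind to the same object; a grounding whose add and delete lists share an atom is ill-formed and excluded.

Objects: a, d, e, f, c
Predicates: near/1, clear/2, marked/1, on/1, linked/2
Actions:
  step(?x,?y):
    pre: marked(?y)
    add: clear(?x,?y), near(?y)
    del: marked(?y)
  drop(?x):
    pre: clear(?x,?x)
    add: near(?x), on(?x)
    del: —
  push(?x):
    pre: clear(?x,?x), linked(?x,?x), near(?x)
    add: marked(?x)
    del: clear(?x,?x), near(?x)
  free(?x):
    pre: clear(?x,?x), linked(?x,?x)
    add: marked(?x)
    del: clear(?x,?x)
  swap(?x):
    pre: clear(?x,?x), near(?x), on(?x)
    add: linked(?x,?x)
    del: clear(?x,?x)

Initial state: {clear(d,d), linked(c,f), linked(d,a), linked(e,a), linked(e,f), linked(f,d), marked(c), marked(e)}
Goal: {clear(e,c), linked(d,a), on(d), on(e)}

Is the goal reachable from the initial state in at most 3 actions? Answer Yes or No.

No

1. step(e,e)  →  {clear(d,d), clear(e,e), linked(c,f), linked(d,a), linked(e,a), linked(e,f), linked(f,d), marked(c), near(e)}
2. step(e,c)  →  {clear(d,d), clear(e,c), clear(e,e), linked(c,f), linked(d,a), linked(e,a), linked(e,f), linked(f,d), near(c), near(e)}
3. drop(d)  →  {clear(d,d), clear(e,c), clear(e,e), linked(c,f), linked(d,a), linked(e,a), linked(e,f), linked(f,d), near(c), near(d), near(e), on(d)}
4. drop(e)  →  {clear(d,d), clear(e,c), clear(e,e), linked(c,f), linked(d,a), linked(e,a), linked(e,f), linked(f,d), near(c), near(d), near(e), on(d), on(e)}
optimal plan length = 4; 4 > 3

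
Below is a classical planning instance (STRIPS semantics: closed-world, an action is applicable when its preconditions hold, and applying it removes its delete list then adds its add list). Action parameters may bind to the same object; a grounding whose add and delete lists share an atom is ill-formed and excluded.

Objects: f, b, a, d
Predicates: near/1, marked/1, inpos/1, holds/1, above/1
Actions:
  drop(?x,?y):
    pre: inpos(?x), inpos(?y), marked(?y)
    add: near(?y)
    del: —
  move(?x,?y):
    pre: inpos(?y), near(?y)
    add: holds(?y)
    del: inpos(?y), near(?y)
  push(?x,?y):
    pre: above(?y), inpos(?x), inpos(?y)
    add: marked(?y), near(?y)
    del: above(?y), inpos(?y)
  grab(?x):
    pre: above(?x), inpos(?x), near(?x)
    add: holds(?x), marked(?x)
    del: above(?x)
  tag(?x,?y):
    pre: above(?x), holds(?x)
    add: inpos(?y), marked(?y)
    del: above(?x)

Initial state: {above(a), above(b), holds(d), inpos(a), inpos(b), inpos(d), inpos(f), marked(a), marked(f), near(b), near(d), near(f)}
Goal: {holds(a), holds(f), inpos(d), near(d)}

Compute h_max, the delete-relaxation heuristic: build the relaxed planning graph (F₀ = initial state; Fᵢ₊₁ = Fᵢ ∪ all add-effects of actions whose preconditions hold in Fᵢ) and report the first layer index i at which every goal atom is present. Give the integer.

2

F0 = init (12 atoms)
F1 = F0 ∪ {holds(b), holds(f), marked(b), near(a)}  (16 atoms)
F2 = F1 ∪ {holds(a), marked(d)}  (18 atoms)
goal ⊆ F2  ⇒  h_max = 2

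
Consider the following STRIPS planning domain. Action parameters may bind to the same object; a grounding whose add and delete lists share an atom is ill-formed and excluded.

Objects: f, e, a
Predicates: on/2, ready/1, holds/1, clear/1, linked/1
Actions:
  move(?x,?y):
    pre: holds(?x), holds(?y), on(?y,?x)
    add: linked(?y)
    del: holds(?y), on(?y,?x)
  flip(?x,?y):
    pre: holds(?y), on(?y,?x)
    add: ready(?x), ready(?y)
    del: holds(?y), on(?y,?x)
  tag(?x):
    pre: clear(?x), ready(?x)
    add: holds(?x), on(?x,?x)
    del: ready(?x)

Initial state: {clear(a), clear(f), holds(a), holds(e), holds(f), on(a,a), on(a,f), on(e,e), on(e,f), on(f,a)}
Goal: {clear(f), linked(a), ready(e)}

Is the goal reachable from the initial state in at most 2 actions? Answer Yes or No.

1. move(f,a)  →  {clear(a), clear(f), holds(e), holds(f), linked(a), on(a,a), on(e,e), on(e,f), on(f,a)}
2. flip(f,e)  →  {clear(a), clear(f), holds(f), linked(a), on(a,a), on(e,e), on(f,a), ready(e), ready(f)}
optimal plan length = 2; 2 ≤ 2

Yes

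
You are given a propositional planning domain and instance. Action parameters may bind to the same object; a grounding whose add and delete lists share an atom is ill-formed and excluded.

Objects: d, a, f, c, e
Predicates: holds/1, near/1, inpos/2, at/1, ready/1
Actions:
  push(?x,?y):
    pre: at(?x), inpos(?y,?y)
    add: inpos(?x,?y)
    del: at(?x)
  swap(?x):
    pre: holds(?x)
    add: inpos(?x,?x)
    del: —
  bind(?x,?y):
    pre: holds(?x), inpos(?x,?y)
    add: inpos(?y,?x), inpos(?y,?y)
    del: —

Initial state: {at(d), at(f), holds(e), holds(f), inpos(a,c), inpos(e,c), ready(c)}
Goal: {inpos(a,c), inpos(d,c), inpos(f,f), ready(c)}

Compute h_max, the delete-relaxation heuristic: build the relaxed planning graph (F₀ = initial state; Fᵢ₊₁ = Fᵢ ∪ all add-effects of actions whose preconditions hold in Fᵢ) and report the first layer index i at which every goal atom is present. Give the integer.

F0 = init (7 atoms)
F1 = F0 ∪ {inpos(c,c), inpos(c,e), inpos(e,e), inpos(f,f)}  (11 atoms)
F2 = F1 ∪ {inpos(d,c), inpos(d,e), inpos(d,f), inpos(f,c), inpos(f,e)}  (16 atoms)
goal ⊆ F2  ⇒  h_max = 2

2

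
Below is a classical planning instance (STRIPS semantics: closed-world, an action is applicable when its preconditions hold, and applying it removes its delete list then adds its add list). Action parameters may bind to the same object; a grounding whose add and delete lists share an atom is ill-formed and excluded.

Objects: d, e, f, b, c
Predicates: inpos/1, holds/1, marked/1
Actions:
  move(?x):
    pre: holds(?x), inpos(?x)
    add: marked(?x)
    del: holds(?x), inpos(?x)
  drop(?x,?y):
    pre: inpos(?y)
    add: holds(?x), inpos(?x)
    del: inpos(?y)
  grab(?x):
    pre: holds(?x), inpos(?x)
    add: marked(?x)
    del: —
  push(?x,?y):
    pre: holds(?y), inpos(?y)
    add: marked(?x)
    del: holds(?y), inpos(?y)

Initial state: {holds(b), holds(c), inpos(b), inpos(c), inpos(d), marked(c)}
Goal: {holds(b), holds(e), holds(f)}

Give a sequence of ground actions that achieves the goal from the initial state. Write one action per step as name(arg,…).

drop(e,d); drop(f,e)

1. drop(e,d)  →  {holds(b), holds(c), holds(e), inpos(b), inpos(c), inpos(e), marked(c)}
2. drop(f,e)  →  {holds(b), holds(c), holds(e), holds(f), inpos(b), inpos(c), inpos(f), marked(c)}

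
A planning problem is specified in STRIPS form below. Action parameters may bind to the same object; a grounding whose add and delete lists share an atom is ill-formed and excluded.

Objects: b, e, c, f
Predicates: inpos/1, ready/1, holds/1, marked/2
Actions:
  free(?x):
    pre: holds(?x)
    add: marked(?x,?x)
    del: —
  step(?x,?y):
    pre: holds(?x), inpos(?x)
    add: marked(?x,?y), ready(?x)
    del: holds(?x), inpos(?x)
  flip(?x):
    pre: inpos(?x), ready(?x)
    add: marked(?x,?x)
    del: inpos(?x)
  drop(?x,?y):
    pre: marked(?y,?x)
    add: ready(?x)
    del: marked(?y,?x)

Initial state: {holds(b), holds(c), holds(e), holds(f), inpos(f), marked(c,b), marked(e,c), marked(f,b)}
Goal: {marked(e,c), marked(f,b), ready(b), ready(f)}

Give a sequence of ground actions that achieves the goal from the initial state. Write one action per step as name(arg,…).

step(f,b); drop(b,c)

1. step(f,b)  →  {holds(b), holds(c), holds(e), marked(c,b), marked(e,c), marked(f,b), ready(f)}
2. drop(b,c)  →  {holds(b), holds(c), holds(e), marked(e,c), marked(f,b), ready(b), ready(f)}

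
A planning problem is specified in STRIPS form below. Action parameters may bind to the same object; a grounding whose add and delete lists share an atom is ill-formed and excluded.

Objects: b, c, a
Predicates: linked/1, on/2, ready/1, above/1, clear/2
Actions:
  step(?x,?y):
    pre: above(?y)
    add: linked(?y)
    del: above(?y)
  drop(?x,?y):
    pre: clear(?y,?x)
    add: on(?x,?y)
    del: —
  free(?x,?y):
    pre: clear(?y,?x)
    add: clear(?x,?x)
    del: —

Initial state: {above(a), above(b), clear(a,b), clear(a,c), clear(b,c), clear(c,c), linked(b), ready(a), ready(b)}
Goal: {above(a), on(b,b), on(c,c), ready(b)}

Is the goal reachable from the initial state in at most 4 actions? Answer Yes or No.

Yes

1. drop(c,c)  →  {above(a), above(b), clear(a,b), clear(a,c), clear(b,c), clear(c,c), linked(b), on(c,c), ready(a), ready(b)}
2. free(b,a)  →  {above(a), above(b), clear(a,b), clear(a,c), clear(b,b), clear(b,c), clear(c,c), linked(b), on(c,c), ready(a), ready(b)}
3. drop(b,b)  →  {above(a), above(b), clear(a,b), clear(a,c), clear(b,b), clear(b,c), clear(c,c), linked(b), on(b,b), on(c,c), ready(a), ready(b)}
optimal plan length = 3; 3 ≤ 4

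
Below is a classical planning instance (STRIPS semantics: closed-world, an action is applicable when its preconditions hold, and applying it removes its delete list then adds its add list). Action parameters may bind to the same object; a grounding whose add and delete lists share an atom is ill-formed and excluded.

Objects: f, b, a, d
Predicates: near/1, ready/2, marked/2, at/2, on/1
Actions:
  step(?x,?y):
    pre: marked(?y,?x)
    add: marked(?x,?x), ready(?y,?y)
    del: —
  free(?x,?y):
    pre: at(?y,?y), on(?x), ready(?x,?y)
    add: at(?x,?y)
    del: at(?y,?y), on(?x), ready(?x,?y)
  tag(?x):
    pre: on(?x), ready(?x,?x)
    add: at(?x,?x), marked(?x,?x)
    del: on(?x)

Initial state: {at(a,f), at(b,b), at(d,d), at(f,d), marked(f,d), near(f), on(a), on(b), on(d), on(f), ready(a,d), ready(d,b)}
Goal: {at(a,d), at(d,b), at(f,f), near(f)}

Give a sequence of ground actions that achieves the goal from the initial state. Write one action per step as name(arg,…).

1. step(d,f)  →  {at(a,f), at(b,b), at(d,d), at(f,d), marked(d,d), marked(f,d), near(f), on(a), on(b), on(d), on(f), ready(a,d), ready(d,b), ready(f,f)}
2. free(a,d)  →  {at(a,d), at(a,f), at(b,b), at(f,d), marked(d,d), marked(f,d), near(f), on(b), on(d), on(f), ready(d,b), ready(f,f)}
3. free(d,b)  →  {at(a,d), at(a,f), at(d,b), at(f,d), marked(d,d), marked(f,d), near(f), on(b), on(f), ready(f,f)}
4. tag(f)  →  {at(a,d), at(a,f), at(d,b), at(f,d), at(f,f), marked(d,d), marked(f,d), marked(f,f), near(f), on(b), ready(f,f)}

step(d,f); free(a,d); free(d,b); tag(f)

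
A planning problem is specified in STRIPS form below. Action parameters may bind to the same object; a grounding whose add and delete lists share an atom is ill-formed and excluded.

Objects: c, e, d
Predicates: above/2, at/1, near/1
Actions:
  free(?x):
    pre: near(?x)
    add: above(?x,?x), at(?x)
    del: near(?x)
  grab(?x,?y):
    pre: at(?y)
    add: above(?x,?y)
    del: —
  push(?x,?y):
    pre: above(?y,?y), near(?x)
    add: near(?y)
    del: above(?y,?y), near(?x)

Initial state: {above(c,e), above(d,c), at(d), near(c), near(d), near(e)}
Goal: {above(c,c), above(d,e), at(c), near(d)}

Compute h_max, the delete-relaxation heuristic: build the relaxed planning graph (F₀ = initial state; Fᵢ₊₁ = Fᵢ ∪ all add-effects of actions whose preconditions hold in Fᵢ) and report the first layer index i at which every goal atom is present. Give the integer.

2

F0 = init (6 atoms)
F1 = F0 ∪ {above(c,c), above(c,d), above(d,d), above(e,d), above(e,e), at(c), at(e)}  (13 atoms)
F2 = F1 ∪ {above(d,e), above(e,c)}  (15 atoms)
goal ⊆ F2  ⇒  h_max = 2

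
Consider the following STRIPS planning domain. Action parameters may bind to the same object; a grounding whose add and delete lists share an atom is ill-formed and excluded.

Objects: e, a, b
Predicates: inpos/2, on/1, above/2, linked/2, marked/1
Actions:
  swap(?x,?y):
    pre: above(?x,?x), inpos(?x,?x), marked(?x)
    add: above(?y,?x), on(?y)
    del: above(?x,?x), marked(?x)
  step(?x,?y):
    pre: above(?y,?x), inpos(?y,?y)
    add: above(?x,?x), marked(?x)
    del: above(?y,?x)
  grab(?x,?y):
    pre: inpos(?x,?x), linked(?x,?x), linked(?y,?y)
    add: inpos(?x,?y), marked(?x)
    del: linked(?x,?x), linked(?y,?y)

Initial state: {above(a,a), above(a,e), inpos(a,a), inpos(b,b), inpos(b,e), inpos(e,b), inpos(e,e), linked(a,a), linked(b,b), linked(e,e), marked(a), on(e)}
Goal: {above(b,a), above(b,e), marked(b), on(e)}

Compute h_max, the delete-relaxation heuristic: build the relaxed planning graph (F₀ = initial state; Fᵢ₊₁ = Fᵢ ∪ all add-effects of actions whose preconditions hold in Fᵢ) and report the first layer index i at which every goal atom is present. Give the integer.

2

F0 = init (12 atoms)
F1 = F0 ∪ {above(b,a), above(e,a), above(e,e), inpos(a,b), inpos(a,e), inpos(b,a), inpos(e,a), marked(b), marked(e), on(b)}  (22 atoms)
F2 = F1 ∪ {above(b,e), on(a)}  (24 atoms)
goal ⊆ F2  ⇒  h_max = 2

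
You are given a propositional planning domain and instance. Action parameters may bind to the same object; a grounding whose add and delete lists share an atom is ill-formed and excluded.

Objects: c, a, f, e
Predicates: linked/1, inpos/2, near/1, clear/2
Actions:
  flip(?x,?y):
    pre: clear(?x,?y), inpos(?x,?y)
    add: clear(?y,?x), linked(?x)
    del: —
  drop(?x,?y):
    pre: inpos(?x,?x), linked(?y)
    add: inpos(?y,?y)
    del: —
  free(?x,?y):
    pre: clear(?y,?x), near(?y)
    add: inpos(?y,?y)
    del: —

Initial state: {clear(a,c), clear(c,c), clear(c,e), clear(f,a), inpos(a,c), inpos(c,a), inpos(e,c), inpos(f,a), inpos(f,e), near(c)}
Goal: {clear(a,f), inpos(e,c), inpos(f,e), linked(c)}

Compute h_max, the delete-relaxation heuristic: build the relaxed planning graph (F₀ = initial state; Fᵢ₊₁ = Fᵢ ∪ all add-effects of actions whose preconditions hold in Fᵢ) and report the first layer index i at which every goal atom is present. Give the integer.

2

F0 = init (10 atoms)
F1 = F0 ∪ {clear(a,f), clear(c,a), inpos(c,c), linked(a), linked(f)}  (15 atoms)
F2 = F1 ∪ {inpos(a,a), inpos(f,f), linked(c)}  (18 atoms)
goal ⊆ F2  ⇒  h_max = 2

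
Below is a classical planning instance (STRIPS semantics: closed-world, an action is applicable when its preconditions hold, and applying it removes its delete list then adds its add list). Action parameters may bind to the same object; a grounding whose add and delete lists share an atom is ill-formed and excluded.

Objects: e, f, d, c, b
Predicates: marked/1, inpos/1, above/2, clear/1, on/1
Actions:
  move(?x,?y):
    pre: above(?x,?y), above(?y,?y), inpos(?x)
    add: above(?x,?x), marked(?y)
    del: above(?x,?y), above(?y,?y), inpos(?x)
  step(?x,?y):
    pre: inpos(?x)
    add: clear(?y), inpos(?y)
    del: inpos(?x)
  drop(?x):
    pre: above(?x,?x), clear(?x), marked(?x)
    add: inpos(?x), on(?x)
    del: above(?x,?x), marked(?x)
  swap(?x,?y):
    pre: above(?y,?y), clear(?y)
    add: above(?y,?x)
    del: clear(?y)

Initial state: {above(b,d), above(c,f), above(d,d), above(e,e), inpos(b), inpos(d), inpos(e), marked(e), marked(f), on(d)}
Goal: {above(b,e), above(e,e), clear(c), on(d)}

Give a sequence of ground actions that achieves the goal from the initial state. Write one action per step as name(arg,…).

move(b,d); step(e,c); step(d,b); swap(e,b)

1. move(b,d)  →  {above(b,b), above(c,f), above(e,e), inpos(d), inpos(e), marked(d), marked(e), marked(f), on(d)}
2. step(e,c)  →  {above(b,b), above(c,f), above(e,e), clear(c), inpos(c), inpos(d), marked(d), marked(e), marked(f), on(d)}
3. step(d,b)  →  {above(b,b), above(c,f), above(e,e), clear(b), clear(c), inpos(b), inpos(c), marked(d), marked(e), marked(f), on(d)}
4. swap(e,b)  →  {above(b,b), above(b,e), above(c,f), above(e,e), clear(c), inpos(b), inpos(c), marked(d), marked(e), marked(f), on(d)}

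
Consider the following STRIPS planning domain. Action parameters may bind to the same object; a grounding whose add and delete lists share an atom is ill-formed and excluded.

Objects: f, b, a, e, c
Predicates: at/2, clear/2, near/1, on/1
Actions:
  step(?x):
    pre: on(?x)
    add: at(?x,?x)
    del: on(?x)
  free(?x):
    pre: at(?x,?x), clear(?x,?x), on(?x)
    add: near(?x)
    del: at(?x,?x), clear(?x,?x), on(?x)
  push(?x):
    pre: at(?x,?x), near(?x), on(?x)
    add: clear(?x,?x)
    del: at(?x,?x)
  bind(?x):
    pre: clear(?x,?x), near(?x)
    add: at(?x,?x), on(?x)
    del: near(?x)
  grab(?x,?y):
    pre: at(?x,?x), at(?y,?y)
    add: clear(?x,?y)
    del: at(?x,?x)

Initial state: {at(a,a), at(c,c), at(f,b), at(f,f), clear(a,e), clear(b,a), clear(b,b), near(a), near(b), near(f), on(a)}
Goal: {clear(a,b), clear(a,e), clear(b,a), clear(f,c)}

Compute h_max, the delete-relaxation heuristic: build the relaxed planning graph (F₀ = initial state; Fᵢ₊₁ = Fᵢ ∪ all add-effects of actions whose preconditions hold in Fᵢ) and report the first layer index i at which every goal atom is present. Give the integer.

F0 = init (11 atoms)
F1 = F0 ∪ {at(b,b), clear(a,a), clear(a,c), clear(a,f), clear(c,a), clear(c,c), clear(c,f), clear(f,a), clear(f,c), clear(f,f), on(b)}  (22 atoms)
F2 = F1 ∪ {clear(a,b), clear(b,c), clear(b,f), clear(c,b), clear(f,b), on(f)}  (28 atoms)
goal ⊆ F2  ⇒  h_max = 2

2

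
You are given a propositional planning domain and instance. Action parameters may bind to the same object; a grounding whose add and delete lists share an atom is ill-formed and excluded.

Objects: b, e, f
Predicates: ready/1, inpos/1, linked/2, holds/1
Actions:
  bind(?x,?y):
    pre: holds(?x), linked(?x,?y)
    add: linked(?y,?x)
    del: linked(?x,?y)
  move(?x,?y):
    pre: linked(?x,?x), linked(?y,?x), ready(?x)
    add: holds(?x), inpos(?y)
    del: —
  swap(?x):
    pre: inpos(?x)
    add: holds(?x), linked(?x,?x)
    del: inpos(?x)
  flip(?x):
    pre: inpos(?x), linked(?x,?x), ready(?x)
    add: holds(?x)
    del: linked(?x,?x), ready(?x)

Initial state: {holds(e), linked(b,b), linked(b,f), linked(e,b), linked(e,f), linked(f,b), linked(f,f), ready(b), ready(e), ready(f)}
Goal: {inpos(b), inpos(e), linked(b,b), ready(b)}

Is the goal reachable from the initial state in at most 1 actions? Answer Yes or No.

No

1. move(b,b)  →  {holds(b), holds(e), inpos(b), linked(b,b), linked(b,f), linked(e,b), linked(e,f), linked(f,b), linked(f,f), ready(b), ready(e), ready(f)}
2. move(b,e)  →  {holds(b), holds(e), inpos(b), inpos(e), linked(b,b), linked(b,f), linked(e,b), linked(e,f), linked(f,b), linked(f,f), ready(b), ready(e), ready(f)}
optimal plan length = 2; 2 > 1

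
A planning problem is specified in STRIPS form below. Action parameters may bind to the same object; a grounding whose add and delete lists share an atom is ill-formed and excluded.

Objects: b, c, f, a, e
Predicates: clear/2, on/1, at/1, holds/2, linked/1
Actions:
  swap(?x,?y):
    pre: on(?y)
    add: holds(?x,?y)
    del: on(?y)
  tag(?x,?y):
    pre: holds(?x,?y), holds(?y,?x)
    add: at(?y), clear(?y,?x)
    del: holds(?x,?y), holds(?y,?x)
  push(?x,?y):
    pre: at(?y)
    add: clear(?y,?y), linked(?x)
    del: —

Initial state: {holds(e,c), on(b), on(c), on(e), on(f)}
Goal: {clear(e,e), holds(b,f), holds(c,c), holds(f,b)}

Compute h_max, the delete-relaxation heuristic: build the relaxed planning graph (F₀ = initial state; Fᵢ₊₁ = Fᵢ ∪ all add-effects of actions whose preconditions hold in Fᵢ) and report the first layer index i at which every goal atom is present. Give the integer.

F0 = init (5 atoms)
F1 = F0 ∪ {holds(a,b), holds(a,c), holds(a,e), holds(a,f), holds(b,b), holds(b,c), holds(b,e), holds(b,f), holds(c,b), holds(c,c), holds(c,e), holds(c,f), holds(e,b), holds(e,e), holds(e,f), holds(f,b), holds(f,c), holds(f,e), holds(f,f)}  (24 atoms)
F2 = F1 ∪ {at(b), at(c), at(e), at(f), clear(b,b), clear(b,c), clear(b,e), clear(b,f), clear(c,b), clear(c,c), clear(c,e), clear(c,f), clear(e,b), clear(e,c), clear(e,e), clear(e,f), clear(f,b), clear(f,c), clear(f,e), clear(f,f)}  (44 atoms)
goal ⊆ F2  ⇒  h_max = 2

2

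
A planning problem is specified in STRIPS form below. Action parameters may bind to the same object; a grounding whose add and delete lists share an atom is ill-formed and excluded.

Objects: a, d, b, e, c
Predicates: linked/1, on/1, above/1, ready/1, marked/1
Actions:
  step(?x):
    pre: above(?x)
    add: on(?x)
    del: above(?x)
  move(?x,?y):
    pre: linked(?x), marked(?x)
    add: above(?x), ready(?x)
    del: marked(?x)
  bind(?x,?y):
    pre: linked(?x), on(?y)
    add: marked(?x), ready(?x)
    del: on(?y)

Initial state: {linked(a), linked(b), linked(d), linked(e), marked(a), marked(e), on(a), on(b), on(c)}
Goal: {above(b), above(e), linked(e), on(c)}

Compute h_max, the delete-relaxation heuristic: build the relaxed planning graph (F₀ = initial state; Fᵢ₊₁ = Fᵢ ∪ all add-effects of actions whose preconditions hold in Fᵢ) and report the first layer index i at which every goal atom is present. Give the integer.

F0 = init (9 atoms)
F1 = F0 ∪ {above(a), above(e), marked(b), marked(d), ready(a), ready(b), ready(d), ready(e)}  (17 atoms)
F2 = F1 ∪ {above(b), above(d), on(e)}  (20 atoms)
goal ⊆ F2  ⇒  h_max = 2

2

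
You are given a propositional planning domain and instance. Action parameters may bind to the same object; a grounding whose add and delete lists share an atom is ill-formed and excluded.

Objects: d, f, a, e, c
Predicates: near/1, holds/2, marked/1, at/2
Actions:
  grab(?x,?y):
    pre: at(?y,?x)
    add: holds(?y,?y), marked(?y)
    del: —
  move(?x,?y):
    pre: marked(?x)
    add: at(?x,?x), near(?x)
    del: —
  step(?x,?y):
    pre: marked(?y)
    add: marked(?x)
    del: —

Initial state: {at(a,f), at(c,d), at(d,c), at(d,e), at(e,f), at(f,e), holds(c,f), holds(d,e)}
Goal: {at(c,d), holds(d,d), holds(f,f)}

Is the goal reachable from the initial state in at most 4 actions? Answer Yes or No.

Yes

1. grab(e,d)  →  {at(a,f), at(c,d), at(d,c), at(d,e), at(e,f), at(f,e), holds(c,f), holds(d,d), holds(d,e), marked(d)}
2. grab(e,f)  →  {at(a,f), at(c,d), at(d,c), at(d,e), at(e,f), at(f,e), holds(c,f), holds(d,d), holds(d,e), holds(f,f), marked(d), marked(f)}
optimal plan length = 2; 2 ≤ 4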